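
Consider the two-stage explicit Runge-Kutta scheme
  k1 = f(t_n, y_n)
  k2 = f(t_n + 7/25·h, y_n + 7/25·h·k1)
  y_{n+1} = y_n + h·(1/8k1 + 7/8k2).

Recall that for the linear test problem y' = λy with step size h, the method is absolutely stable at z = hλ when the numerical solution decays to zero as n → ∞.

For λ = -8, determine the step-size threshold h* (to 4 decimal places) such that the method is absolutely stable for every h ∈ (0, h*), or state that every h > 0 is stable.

(-4.0816,0); λ=-8 ⇒ h* = (200/49)/8 = 0.5102.

Test eqn y'=λy, z=hλ:
  k1=λy_n ⇒ h·k1=z·y_n;  k2=λ(1+7/25z)y_n ⇒ h·k2=z(1+7/25z)y_n
  y_{n+1}/y_n = 1 + 1/8z + 7/8z(1+7/25z) = 1 + z + 49/200z²
  Hence R(z) = 1 + z + 49/200z².

Need |R(x)|<1, x<0.
x=-0.55: |R|=0.5241
R=1: x+49/200x²=0 ⇒ x=−200/49=-4.0816; min R=1−1/(4·49/200)=-0.0204>−1
Confirm numerically:
  x=-3.479: |R|=0.48634 <1
  x=-3.404: |R|=0.43487 <1
  x=-1.744: |R|=0.00118 <1
  x=-4.641: |R|=1.63603 >1
  x=-4.585: |R|=1.56545 >1
Stable set (-4.0816, 0).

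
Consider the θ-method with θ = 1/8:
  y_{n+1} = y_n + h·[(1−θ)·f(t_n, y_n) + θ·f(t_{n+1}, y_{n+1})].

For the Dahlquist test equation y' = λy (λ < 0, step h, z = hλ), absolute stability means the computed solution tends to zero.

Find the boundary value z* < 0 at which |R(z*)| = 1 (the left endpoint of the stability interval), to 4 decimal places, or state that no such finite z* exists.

z* = -2.6667.

With y'=λy (z=hλ):
  y_{n+1} = y_n + z·[7/8·y_n + 1/8·y_{n+1}] ⇒ (1 − 1/8z)y_{n+1} = (1 + 7/8z)y_n
  ⇒ R(z) = (1 + 7/8z)/(1 − 1/8z).

Find x<0 with |R(x)|<1.
x=-0.59: |R|=0.4505
R=−1: 1+7/8x = −1+1/8x ⇒ -3/4x=2 ⇒ x=2/(-3/4)=-2.6667
Confirm numerically:
  x=-1.939: |R|=0.56072 <1
  x=-1.738: |R|=0.42781 <1
  x=-1.535: |R|=0.28789 <1
  x=-3.202: |R|=1.28673 >1
  x=-3.148: |R|=1.25906 >1
  x=-2.725: |R|=1.03263 >1
Stable set (-2.6667, 0).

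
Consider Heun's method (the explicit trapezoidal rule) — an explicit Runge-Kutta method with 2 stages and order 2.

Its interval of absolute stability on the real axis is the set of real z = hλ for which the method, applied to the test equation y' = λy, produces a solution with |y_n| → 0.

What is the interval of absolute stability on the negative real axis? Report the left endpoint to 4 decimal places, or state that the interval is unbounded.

On y'=λy, z=hλ:
  order 2, 2-stage ⇒ R(z)=1+z+z^2/2
  (e.g. R(-1.37)=0.56845, |R|=0.56845)

Boundary: |R(x)|=1, x<0.
x=-1.37: |R|=0.5685
|R(-1.02)|=0.5002 |R(-0.98)|=0.5002 |R(-0.68)|=0.5512
Bisect:
  x_lo=-2.5024 |R|=1.6286  x_hi=-0.0519 |R|=0.9494
  mid=-1.27716 |R|=0.53841 →hi
  mid=-1.88978 |R|=0.89585 →hi
  mid=-2.19609 |R|=1.21532 →lo
  mid=-2.04294 |R|=1.04386 →lo
  mid=-1.96636 |R|=0.96692 →hi
  mid=-2.00465 |R|=1.00466 →lo
  mid=-1.98550 |R|=0.98561 →hi
  mid=-1.99507 |R|=0.99509 →hi
  mid=-1.99986 |R|=0.99986 →hi
  mid=-2.00225 |R|=1.00226 →lo
  ...
  [-2.00001,-1.99986] ⇒ x*=-2.0000
So |R|<1 on (-2.0000, 0).

(-2.0000, 0).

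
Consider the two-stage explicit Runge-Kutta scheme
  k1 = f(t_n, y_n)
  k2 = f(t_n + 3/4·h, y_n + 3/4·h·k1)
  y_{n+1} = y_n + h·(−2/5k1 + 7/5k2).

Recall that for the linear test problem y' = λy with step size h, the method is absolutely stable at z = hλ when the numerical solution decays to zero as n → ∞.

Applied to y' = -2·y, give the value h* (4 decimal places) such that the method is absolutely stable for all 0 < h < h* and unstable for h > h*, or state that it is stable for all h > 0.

On y'=λy, z=hλ:
  k1=λy_n ⇒ h·k1=z·y_n;  k2=λ(1+3/4z)y_n ⇒ h·k2=z(1+3/4z)y_n
  y_{n+1}/y_n = 1 − 2/5z + 7/5z(1+3/4z) = 1 + z + 21/20z²
  R(z) = 1 + z + 21/20z².

Solve |R(x)|<1 on ℝ⁻.
x=-0.32: |R|=0.7875
R=1: x+21/20x²=0 ⇒ x=−20/21=-0.9524; min R=1−1/(4·21/20)=0.7619>−1
Confirm numerically:
  x=-0.812: |R|=0.88031 <1
  x=-0.609: |R|=0.78043 <1
  x=-0.544: |R|=0.76673 <1
  x=-0.387: |R|=0.77026 <1
  x=-0.993: |R|=1.04235 >1
  x=-0.984: |R|=1.03267 >1
Stable set (-0.9524, 0).

(-0.9524,0); λ=-2 ⇒ h* = (20/21)/2 = 0.4762.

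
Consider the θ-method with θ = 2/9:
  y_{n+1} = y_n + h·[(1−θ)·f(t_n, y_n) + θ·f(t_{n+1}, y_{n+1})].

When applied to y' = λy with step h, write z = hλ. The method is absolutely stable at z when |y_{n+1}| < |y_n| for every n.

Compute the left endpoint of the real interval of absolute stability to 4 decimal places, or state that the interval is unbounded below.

On y'=λy, z=hλ:
  y_{n+1} = y_n + z·[7/9·y_n + 2/9·y_{n+1}] ⇒ (1 − 2/9z)y_{n+1} = (1 + 7/9z)y_n
  so R(z) = (1 + 7/9z)/(1 − 2/9z).

Find x<0 with |R(x)|<1.
x=-0.32: |R|=0.7012
R=−1: 1+7/9x = −1+2/9x ⇒ -5/9x=2 ⇒ x=2/(-5/9)=-3.6000
Confirm numerically:
  x=-3.110: |R|=0.83903 <1
  x=-2.657: |R|=0.67060 <1
  x=-2.279: |R|=0.51283 <1
  x=-4.188: |R|=1.16920 >1
  x=-4.079: |R|=1.13959 >1
  x=-3.903: |R|=1.09015 >1
Interval (-3.6000, 0).

z* = -3.6000.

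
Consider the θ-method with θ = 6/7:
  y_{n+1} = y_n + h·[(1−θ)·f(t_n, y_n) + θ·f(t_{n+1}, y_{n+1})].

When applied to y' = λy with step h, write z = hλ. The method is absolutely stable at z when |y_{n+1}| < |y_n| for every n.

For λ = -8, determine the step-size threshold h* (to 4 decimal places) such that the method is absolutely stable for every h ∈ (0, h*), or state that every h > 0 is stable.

Test eqn y'=λy, z=hλ:
  y_{n+1} = y_n + z·[1/7·y_n + 6/7·y_{n+1}] ⇒ (1 − 6/7z)y_{n+1} = (1 + 1/7z)y_n
  R(z) = (1 + 1/7z)/(1 − 6/7z).

Need |R(x)|<1, x<0.
x=-1.54: |R|=0.3362
x=-2: |R|=0.2632
x=-10: |R|=0.0448
x=-100: |R|=0.1532
θ=6/7≥1/2 ⇒ |1+1/7x|<|1−6/7x| ∀x<0 ⇒ unbounded interval.

(−∞, 0) — no finite endpoint. Any h>0 works for λ=-8.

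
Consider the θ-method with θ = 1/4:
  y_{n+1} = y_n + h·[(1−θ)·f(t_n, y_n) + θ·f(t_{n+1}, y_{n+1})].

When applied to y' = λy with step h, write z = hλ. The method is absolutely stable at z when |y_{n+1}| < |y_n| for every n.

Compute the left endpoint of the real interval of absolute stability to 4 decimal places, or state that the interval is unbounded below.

z* = -4.0000.

On y'=λy, z=hλ:
  y_{n+1} = y_n + z·[3/4·y_n + 1/4·y_{n+1}] ⇒ (1 − 1/4z)y_{n+1} = (1 + 3/4z)y_n
  so R(z) = (1 + 3/4z)/(1 − 1/4z).

Need |R(x)|<1, x<0.
x=-1.26: |R|=0.0418
R=−1: 1+3/4x = −1+1/4x ⇒ -1/2x=2 ⇒ x=2/(-1/2)=-4.0000
Confirm numerically:
  x=-3.240: |R|=0.79006 <1
  x=-2.444: |R|=0.51707 <1
  x=-1.893: |R|=0.28491 <1
  x=-4.410: |R|=1.09750 >1
  x=-4.278: |R|=1.06717 >1
  x=-4.036: |R|=1.00896 >1
Stable set (-4.0000, 0).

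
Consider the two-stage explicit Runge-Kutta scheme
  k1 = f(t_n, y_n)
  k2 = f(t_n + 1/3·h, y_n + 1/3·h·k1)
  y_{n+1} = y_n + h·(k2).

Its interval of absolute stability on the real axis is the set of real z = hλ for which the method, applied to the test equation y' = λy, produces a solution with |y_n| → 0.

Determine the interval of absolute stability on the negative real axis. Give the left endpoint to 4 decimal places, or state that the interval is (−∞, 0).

Test eqn y'=λy, z=hλ:
  k1=λy_n ⇒ h·k1=z·y_n;  k2=λ(1+1/3z)y_n ⇒ h·k2=z(1+1/3z)y_n
  y_{n+1}/y_n = 1 + z(1+1/3z) = 1 + z + 1/3z²
  so R(z) = 1 + z + 1/3z².

Need |R(x)|<1, x<0.
x=-0.52: |R|=0.5701
R=1: x+1/3x²=0 ⇒ x=−3=-3.0000; min R=1−1/(4·1/3)=0.2500>−1
Confirm numerically:
  x=-2.955: |R|=0.95567 <1
  x=-2.513: |R|=0.59206 <1
  x=-2.359: |R|=0.49596 <1
  x=-1.216: |R|=0.27689 <1
  x=-3.433: |R|=1.49550 >1
  x=-3.247: |R|=1.26734 >1
  x=-3.079: |R|=1.08108 >1
Interval (-3.0000, 0).

(-3.0000, 0).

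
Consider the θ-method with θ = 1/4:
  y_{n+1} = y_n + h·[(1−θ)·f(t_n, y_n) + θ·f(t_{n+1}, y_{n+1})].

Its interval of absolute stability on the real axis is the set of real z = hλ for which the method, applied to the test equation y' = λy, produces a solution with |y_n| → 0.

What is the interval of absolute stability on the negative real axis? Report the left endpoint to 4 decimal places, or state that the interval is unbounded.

z∈(-4.0000,0).

On y'=λy, z=hλ:
  y_{n+1} = y_n + z·[3/4·y_n + 1/4·y_{n+1}] ⇒ (1 − 1/4z)y_{n+1} = (1 + 3/4z)y_n
  R(z) = (1 + 3/4z)/(1 − 1/4z).

Find x<0 with |R(x)|<1.
x=-0.6: |R|=0.4783
R=−1: 1+3/4x = −1+1/4x ⇒ -1/2x=2 ⇒ x=2/(-1/2)=-4.0000
Confirm numerically:
  x=-1.892: |R|=0.28445 <1
  x=-1.785: |R|=0.23423 <1
  x=-1.605: |R|=0.14541 <1
  x=-4.496: |R|=1.11676 >1
  x=-4.284: |R|=1.06857 >1
So |R|<1 on (-4.0000, 0).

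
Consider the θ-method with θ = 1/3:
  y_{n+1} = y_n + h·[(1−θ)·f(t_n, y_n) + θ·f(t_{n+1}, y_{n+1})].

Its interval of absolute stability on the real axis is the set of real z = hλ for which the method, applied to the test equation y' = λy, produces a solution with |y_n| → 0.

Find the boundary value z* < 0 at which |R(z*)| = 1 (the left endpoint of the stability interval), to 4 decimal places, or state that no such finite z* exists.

left endpoint -6.0000.

Set f=λy, z=hλ:
  y_{n+1} = y_n + z·[2/3·y_n + 1/3·y_{n+1}] ⇒ (1 − 1/3z)y_{n+1} = (1 + 2/3z)y_n
  R(z) = (1 + 2/3z)/(1 − 1/3z).

Boundary: |R(x)|=1, x<0.
x=-1.64: |R|=0.0603
R=−1: 1+2/3x = −1+1/3x ⇒ -1/3x=2 ⇒ x=2/(-1/3)=-6.0000
Confirm numerically:
  x=-5.231: |R|=0.90657 <1
  x=-4.949: |R|=0.86778 <1
  x=-4.467: |R|=0.79470 <1
  x=-4.381: |R|=0.78065 <1
  x=-6.465: |R|=1.04913 >1
  x=-6.106: |R|=1.01164 >1
So |R|<1 on (-6.0000, 0).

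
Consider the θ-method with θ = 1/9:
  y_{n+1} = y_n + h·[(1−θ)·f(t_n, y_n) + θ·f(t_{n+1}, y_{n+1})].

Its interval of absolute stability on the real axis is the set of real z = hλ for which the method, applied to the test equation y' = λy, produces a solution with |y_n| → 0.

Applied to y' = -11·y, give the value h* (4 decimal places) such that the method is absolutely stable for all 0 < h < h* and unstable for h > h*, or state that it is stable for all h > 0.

(-2.5714,0); λ=-11 ⇒ h* = (18/7)/11 = 0.2338.

On y'=λy, z=hλ:
  y_{n+1} = y_n + z·[8/9·y_n + 1/9·y_{n+1}] ⇒ (1 − 1/9z)y_{n+1} = (1 + 8/9z)y_n
  R(z) = (1 + 8/9z)/(1 − 1/9z).

Boundary: |R(x)|=1, x<0.
x=-1.68: |R|=0.4157
R=−1: 1+8/9x = −1+1/9x ⇒ -7/9x=2 ⇒ x=2/(-7/9)=-2.5714
Confirm numerically:
  x=-2.190: |R|=0.76139 <1
  x=-1.612: |R|=0.36713 <1
  x=-1.274: |R|=0.11602 <1
  x=-2.762: |R|=1.11342 >1
  x=-2.736: |R|=1.09816 >1
  x=-2.688: |R|=1.06982 >1
Stable set (-2.5714, 0).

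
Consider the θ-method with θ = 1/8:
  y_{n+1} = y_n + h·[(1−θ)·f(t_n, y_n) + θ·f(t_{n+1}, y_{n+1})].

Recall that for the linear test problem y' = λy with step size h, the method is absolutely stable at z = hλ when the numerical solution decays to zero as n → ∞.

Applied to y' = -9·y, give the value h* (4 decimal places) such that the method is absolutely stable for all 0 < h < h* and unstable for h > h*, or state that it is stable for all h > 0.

(-2.6667,0); λ=-9 ⇒ h* = (8/3)/9 = 0.2963.

On y'=λy, z=hλ:
  y_{n+1} = y_n + z·[7/8·y_n + 1/8·y_{n+1}] ⇒ (1 − 1/8z)y_{n+1} = (1 + 7/8z)y_n
  so R(z) = (1 + 7/8z)/(1 − 1/8z).

Find x<0 with |R(x)|<1.
x=-1.38: |R|=0.1770
R=−1: 1+7/8x = −1+1/8x ⇒ -3/4x=2 ⇒ x=2/(-3/4)=-2.6667
Confirm numerically:
  x=-2.135: |R|=0.68525 <1
  x=-1.213: |R|=0.05329 <1
  x=-1.210: |R|=0.05103 <1
  x=-3.234: |R|=1.30301 >1
  x=-3.155: |R|=1.26266 >1
  x=-3.070: |R|=1.21861 >1
Stable set (-2.6667, 0).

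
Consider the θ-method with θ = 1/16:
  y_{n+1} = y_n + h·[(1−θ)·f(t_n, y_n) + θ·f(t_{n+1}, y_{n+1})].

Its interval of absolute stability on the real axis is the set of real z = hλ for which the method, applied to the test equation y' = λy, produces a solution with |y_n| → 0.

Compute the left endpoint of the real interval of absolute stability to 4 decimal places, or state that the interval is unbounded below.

Test eqn y'=λy, z=hλ:
  y_{n+1} = y_n + z·[15/16·y_n + 1/16·y_{n+1}] ⇒ (1 − 1/16z)y_{n+1} = (1 + 15/16z)y_n
  so R(z) = (1 + 15/16z)/(1 − 1/16z).

Need |R(x)|<1, x<0.
x=-1.45: |R|=0.3295
R=−1: 1+15/16x = −1+1/16x ⇒ -7/8x=2 ⇒ x=2/(-7/8)=-2.2857
Confirm numerically:
  x=-2.227: |R|=0.95490 <1
  x=-2.006: |R|=0.78252 <1
  x=-1.173: |R|=0.09288 <1
  x=-2.869: |R|=1.43277 >1
  x=-2.490: |R|=1.15468 >1
  x=-2.345: |R|=1.04524 >1
So |R|<1 on (-2.2857, 0).

z* = -2.2857.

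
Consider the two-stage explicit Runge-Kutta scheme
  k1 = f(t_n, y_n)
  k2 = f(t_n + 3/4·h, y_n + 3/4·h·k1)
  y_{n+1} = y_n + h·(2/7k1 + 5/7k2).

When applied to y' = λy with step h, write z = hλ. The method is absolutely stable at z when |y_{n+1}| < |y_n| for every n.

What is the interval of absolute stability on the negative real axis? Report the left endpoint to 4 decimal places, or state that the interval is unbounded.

Set f=λy, z=hλ:
  k1=λy_n ⇒ h·k1=z·y_n;  k2=λ(1+3/4z)y_n ⇒ h·k2=z(1+3/4z)y_n
  y_{n+1}/y_n = 1 + 2/7z + 5/7z(1+3/4z) = 1 + z + 15/28z²
  so R(z) = 1 + z + 15/28z².

Boundary: |R(x)|=1, x<0.
x=-1.68: |R|=0.8320
R=1: x+15/28x²=0 ⇒ x=−28/15=-1.8667; min R=1−1/(4·15/28)=0.5333>−1
Confirm numerically:
  x=-1.008: |R|=0.53632 <1
  x=-0.915: |R|=0.53351 <1
  x=-0.885: |R|=0.53458 <1
  x=-2.394: |R|=1.67630 >1
  x=-2.068: |R|=1.22305 >1
  x=-1.903: |R|=1.03704 >1
Stable set (-1.8667, 0).

z∈(-1.8667,0).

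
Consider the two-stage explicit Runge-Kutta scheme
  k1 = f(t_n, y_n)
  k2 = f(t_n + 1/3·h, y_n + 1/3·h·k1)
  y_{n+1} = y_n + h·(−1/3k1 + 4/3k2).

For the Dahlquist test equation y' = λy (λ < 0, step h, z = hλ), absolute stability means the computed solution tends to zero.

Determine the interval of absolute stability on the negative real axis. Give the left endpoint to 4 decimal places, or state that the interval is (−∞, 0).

(-2.2500, 0).

On y'=λy, z=hλ:
  k1=λy_n ⇒ h·k1=z·y_n;  k2=λ(1+1/3z)y_n ⇒ h·k2=z(1+1/3z)y_n
  y_{n+1}/y_n = 1 − 1/3z + 4/3z(1+1/3z) = 1 + z + 4/9z²
  Hence R(z) = 1 + z + 4/9z².

Solve |R(x)|<1 on ℝ⁻.
x=-1.23: |R|=0.4424
R=1: x+4/9x²=0 ⇒ x=−9/4=-2.2500; min R=1−1/(4·4/9)=0.4375>−1
Confirm numerically:
  x=-2.044: |R|=0.81286 <1
  x=-1.958: |R|=0.74590 <1
  x=-1.206: |R|=0.44042 <1
  x=-1.180: |R|=0.43884 <1
  x=-2.475: |R|=1.24750 >1
  x=-2.474: |R|=1.24630 >1
  x=-2.350: |R|=1.10444 >1
Stable set (-2.2500, 0).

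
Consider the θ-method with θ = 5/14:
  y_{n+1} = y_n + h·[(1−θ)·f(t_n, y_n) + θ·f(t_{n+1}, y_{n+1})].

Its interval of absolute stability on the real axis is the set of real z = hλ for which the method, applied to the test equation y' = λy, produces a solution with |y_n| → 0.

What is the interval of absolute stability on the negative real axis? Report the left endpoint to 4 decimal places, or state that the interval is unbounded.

With y'=λy (z=hλ):
  y_{n+1} = y_n + z·[9/14·y_n + 5/14·y_{n+1}] ⇒ (1 − 5/14z)y_{n+1} = (1 + 9/14z)y_n
  R(z) = (1 + 9/14z)/(1 − 5/14z).

Need |R(x)|<1, x<0.
x=-0.63: |R|=0.4857
R=−1: 1+9/14x = −1+5/14x ⇒ -2/7x=2 ⇒ x=2/(-2/7)=-7.0000
Confirm numerically:
  x=-5.087: |R|=0.80596 <1
  x=-4.670: |R|=0.75047 <1
  x=-4.522: |R|=0.72925 <1
  x=-2.880: |R|=0.41972 <1
  x=-7.147: |R|=1.01182 >1
  x=-7.107: |R|=1.00864 >1
So |R|<1 on (-7.0000, 0).

(-7.0000, 0).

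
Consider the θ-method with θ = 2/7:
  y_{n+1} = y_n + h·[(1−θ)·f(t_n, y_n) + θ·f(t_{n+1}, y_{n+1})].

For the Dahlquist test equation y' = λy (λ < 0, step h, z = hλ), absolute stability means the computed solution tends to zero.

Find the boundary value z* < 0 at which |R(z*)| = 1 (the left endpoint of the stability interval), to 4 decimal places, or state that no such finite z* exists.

Set f=λy, z=hλ:
  y_{n+1} = y_n + z·[5/7·y_n + 2/7·y_{n+1}] ⇒ (1 − 2/7z)y_{n+1} = (1 + 5/7z)y_n
  Hence R(z) = (1 + 5/7z)/(1 − 2/7z).

Solve |R(x)|<1 on ℝ⁻.
x=-1.22: |R|=0.0953
R=−1: 1+5/7x = −1+2/7x ⇒ -3/7x=2 ⇒ x=2/(-3/7)=-4.6667
Confirm numerically:
  x=-4.380: |R|=0.94543 <1
  x=-2.714: |R|=0.52864 <1
  x=-2.465: |R|=0.44635 <1
  x=-5.035: |R|=1.06473 >1
  x=-4.874: |R|=1.03714 >1
  x=-4.832: |R|=1.02976 >1
Stable set (-4.6667, 0).

z* = -4.6667.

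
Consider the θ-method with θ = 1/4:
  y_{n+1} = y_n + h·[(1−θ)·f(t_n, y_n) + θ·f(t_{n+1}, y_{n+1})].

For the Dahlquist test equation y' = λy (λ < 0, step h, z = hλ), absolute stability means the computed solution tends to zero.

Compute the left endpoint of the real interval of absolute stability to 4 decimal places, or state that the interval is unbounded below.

With y'=λy (z=hλ):
  y_{n+1} = y_n + z·[3/4·y_n + 1/4·y_{n+1}] ⇒ (1 − 1/4z)y_{n+1} = (1 + 3/4z)y_n
  Hence R(z) = (1 + 3/4z)/(1 − 1/4z).

Boundary: |R(x)|=1, x<0.
x=-0.88: |R|=0.2787
R=−1: 1+3/4x = −1+1/4x ⇒ -1/2x=2 ⇒ x=2/(-1/2)=-4.0000
Confirm numerically:
  x=-3.819: |R|=0.95370 <1
  x=-3.330: |R|=0.81719 <1
  x=-3.267: |R|=0.79827 <1
  x=-4.483: |R|=1.11387 >1
  x=-4.375: |R|=1.08955 >1
  x=-4.188: |R|=1.04592 >1
Stable set (-4.0000, 0).

z* = -4.0000.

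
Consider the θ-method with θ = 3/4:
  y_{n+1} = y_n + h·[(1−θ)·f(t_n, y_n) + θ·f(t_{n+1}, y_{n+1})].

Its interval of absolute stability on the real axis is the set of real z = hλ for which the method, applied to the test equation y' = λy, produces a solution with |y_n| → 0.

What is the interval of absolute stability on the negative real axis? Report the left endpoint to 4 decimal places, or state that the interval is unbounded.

(−∞, 0) — no finite endpoint.

Test eqn y'=λy, z=hλ:
  y_{n+1} = y_n + z·[1/4·y_n + 3/4·y_{n+1}] ⇒ (1 − 3/4z)y_{n+1} = (1 + 1/4z)y_n
  so R(z) = (1 + 1/4z)/(1 − 3/4z).

Need |R(x)|<1, x<0.
x=-1.29: |R|=0.3443
x=-2: |R|=0.2000
x=-10: |R|=0.1765
x=-100: |R|=0.3158
θ=3/4≥1/2 ⇒ |1+1/4x|<|1−3/4x| ∀x<0 ⇒ stable on all of ℝ⁻.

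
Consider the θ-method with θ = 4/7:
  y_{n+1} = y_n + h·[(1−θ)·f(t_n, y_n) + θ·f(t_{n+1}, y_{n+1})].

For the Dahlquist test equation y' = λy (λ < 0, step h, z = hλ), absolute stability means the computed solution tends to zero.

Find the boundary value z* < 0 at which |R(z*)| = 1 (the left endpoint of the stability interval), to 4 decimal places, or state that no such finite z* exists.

unbounded; (−∞, 0).

Test eqn y'=λy, z=hλ:
  y_{n+1} = y_n + z·[3/7·y_n + 4/7·y_{n+1}] ⇒ (1 − 4/7z)y_{n+1} = (1 + 3/7z)y_n
  ⇒ R(z) = (1 + 3/7z)/(1 − 4/7z).

Solve |R(x)|<1 on ℝ⁻.
x=-1.48: |R|=0.1981
x=-2: |R|=0.0667
x=-10: |R|=0.4894
x=-100: |R|=0.7199
θ=4/7≥1/2 ⇒ |1+3/7x|<|1−4/7x| ∀x<0 ⇒ interval (−∞,0).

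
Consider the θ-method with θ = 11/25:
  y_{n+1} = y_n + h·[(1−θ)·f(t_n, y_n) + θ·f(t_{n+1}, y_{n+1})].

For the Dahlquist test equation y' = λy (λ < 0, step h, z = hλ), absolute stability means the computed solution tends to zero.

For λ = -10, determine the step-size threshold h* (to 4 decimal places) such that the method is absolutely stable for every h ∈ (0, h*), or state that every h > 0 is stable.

(-16.6667,0); λ=-10 ⇒ h* = (50/3)/10 = 1.6667.

Test eqn y'=λy, z=hλ:
  y_{n+1} = y_n + z·[14/25·y_n + 11/25·y_{n+1}] ⇒ (1 − 11/25z)y_{n+1} = (1 + 14/25z)y_n
  ⇒ R(z) = (1 + 14/25z)/(1 − 11/25z).

Need |R(x)|<1, x<0.
x=-1.59: |R|=0.0645
R=−1: 1+14/25x = −1+11/25x ⇒ -3/25x=2 ⇒ x=2/(-3/25)=-16.6667
Confirm numerically:
  x=-12.676: |R|=0.92719 <1
  x=-9.207: |R|=0.82278 <1
  x=-8.866: |R|=0.80900 <1
  x=-8.128: |R|=0.77610 <1
  x=-17.096: |R|=1.00605 >1
  x=-17.047: |R|=1.00537 >1
  x=-17.012: |R|=1.00488 >1
Stable set (-16.6667, 0).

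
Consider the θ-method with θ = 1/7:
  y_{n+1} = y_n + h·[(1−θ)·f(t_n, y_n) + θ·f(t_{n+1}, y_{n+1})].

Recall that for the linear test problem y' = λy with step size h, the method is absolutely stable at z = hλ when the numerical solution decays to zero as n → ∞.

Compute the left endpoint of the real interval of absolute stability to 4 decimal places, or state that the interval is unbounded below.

z* = -2.8000.

Test eqn y'=λy, z=hλ:
  y_{n+1} = y_n + z·[6/7·y_n + 1/7·y_{n+1}] ⇒ (1 − 1/7z)y_{n+1} = (1 + 6/7z)y_n
  R(z) = (1 + 6/7z)/(1 − 1/7z).

Solve |R(x)|<1 on ℝ⁻.
x=-1.54: |R|=0.2623
R=−1: 1+6/7x = −1+1/7x ⇒ -5/7x=2 ⇒ x=2/(-5/7)=-2.8000
Confirm numerically:
  x=-2.485: |R|=0.83395 <1
  x=-1.306: |R|=0.10065 <1
  x=-1.286: |R|=0.08641 <1
  x=-3.267: |R|=1.22743 >1
  x=-3.166: |R|=1.18001 >1
Stable set (-2.8000, 0).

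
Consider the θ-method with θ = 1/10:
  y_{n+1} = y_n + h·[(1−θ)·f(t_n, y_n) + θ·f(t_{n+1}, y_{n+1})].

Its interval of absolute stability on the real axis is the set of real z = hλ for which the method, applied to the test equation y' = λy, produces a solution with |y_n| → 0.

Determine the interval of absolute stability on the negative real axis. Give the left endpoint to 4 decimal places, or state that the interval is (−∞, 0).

(-2.5000, 0).

With y'=λy (z=hλ):
  y_{n+1} = y_n + z·[9/10·y_n + 1/10·y_{n+1}] ⇒ (1 − 1/10z)y_{n+1} = (1 + 9/10z)y_n
  R(z) = (1 + 9/10z)/(1 − 1/10z).

Find x<0 with |R(x)|<1.
x=-1.66: |R|=0.4237
R=−1: 1+9/10x = −1+1/10x ⇒ -4/5x=2 ⇒ x=2/(-4/5)=-2.5000
Confirm numerically:
  x=-2.388: |R|=0.92767 <1
  x=-2.033: |R|=0.68952 <1
  x=-1.244: |R|=0.10637 <1
  x=-3.016: |R|=1.31715 >1
  x=-2.702: |R|=1.12722 >1
  x=-2.678: |R|=1.11232 >1
Stable set (-2.5000, 0).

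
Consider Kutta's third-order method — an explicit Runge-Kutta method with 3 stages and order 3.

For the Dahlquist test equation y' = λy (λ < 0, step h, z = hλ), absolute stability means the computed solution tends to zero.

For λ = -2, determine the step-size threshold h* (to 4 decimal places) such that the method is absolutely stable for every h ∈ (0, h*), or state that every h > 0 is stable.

Set f=λy, z=hλ:
  order 3, 3-stage ⇒ R(z)=1+z+z^2/2+z^3/6
  (e.g. R(-0.71)=0.48240, |R|=0.48240)

Need |R(x)|<1, x<0.
x=-0.71: |R|=0.4824
|R(-2.34)|=0.7377 |R(-1.33)|=0.1623 |R(-1.11)|=0.2781
Bisect:
  x_lo=-2.8532 |R|=1.6541  x_hi=-0.3487 |R|=0.7050
  mid=-1.60095 |R|=0.00332 →hi
  mid=-2.22709 |R|=0.58816 →hi
  mid=-2.54016 |R|=1.04564 →lo
  mid=-2.38362 |R|=0.79995 →hi
  mid=-2.46189 |R|=0.91832 →hi
  mid=-2.50102 |R|=0.98083 →hi
  mid=-2.52059 |R|=1.01294 →lo
  mid=-2.51081 |R|=0.99681 →hi
  ...
  [-2.51279,-2.51264] ⇒ x*=-2.5127
Interval (-2.5127, 0).

(-2.5127,0); λ=-2 ⇒ h* = 1.2564.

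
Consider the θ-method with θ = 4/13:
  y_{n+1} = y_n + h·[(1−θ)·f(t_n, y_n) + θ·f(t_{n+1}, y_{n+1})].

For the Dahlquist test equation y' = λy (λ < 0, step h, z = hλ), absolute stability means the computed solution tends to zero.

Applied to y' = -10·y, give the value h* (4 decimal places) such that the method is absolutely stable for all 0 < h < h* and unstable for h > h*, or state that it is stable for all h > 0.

With y'=λy (z=hλ):
  y_{n+1} = y_n + z·[9/13·y_n + 4/13·y_{n+1}] ⇒ (1 − 4/13z)y_{n+1} = (1 + 9/13z)y_n
  R(z) = (1 + 9/13z)/(1 − 4/13z).

Solve |R(x)|<1 on ℝ⁻.
x=-1.67: |R|=0.1032
R=−1: 1+9/13x = −1+4/13x ⇒ -5/13x=2 ⇒ x=2/(-5/13)=-5.2000
Confirm numerically:
  x=-3.289: |R|=0.63469 <1
  x=-3.280: |R|=0.63247 <1
  x=-2.163: |R|=0.29868 <1
  x=-5.455: |R|=1.03662 >1
  x=-5.234: |R|=1.00501 >1
  x=-5.227: |R|=1.00398 >1
So |R|<1 on (-5.2000, 0).

(-5.2000,0); λ=-10 ⇒ h* = (26/5)/10 = 0.5200.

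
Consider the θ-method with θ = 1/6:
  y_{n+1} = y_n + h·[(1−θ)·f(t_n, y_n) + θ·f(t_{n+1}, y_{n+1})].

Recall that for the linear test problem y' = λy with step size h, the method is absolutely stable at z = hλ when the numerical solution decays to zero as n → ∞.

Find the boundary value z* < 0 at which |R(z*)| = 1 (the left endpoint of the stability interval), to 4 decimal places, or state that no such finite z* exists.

Test eqn y'=λy, z=hλ:
  y_{n+1} = y_n + z·[5/6·y_n + 1/6·y_{n+1}] ⇒ (1 − 1/6z)y_{n+1} = (1 + 5/6z)y_n
  so R(z) = (1 + 5/6z)/(1 − 1/6z).

Find x<0 with |R(x)|<1.
x=-1.23: |R|=0.0207
R=−1: 1+5/6x = −1+1/6x ⇒ -2/3x=2 ⇒ x=2/(-2/3)=-3.0000
Confirm numerically:
  x=-2.653: |R|=0.83959 <1
  x=-2.459: |R|=0.74418 <1
  x=-1.743: |R|=0.35064 <1
  x=-3.457: |R|=1.19330 >1
  x=-3.370: |R|=1.15795 >1
Interval (-3.0000, 0).

left endpoint -3.0000.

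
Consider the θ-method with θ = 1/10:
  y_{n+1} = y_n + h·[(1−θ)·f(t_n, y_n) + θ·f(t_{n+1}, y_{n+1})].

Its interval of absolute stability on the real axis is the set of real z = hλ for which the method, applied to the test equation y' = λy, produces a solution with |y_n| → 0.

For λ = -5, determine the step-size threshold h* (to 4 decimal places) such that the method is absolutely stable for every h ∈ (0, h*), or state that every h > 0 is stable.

(-2.5000,0); λ=-5 ⇒ h* = (5/2)/5 = 0.5000.

Set f=λy, z=hλ:
  y_{n+1} = y_n + z·[9/10·y_n + 1/10·y_{n+1}] ⇒ (1 − 1/10z)y_{n+1} = (1 + 9/10z)y_n
  R(z) = (1 + 9/10z)/(1 − 1/10z).

Find x<0 with |R(x)|<1.
x=-0.83: |R|=0.2336
R=−1: 1+9/10x = −1+1/10x ⇒ -4/5x=2 ⇒ x=2/(-4/5)=-2.5000
Confirm numerically:
  x=-2.284: |R|=0.85933 <1
  x=-2.174: |R|=0.78577 <1
  x=-1.385: |R|=0.21651 <1
  x=-1.026: |R|=0.06947 <1
  x=-2.839: |R|=1.21123 >1
  x=-2.645: |R|=1.09174 >1
  x=-2.622: |R|=1.07733 >1
Stable set (-2.5000, 0).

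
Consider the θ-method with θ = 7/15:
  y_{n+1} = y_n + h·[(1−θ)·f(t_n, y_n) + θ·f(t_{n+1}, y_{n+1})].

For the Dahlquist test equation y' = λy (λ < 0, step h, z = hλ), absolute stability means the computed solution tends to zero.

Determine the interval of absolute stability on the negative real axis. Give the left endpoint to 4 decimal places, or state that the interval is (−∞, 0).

With y'=λy (z=hλ):
  y_{n+1} = y_n + z·[8/15·y_n + 7/15·y_{n+1}] ⇒ (1 − 7/15z)y_{n+1} = (1 + 8/15z)y_n
  R(z) = (1 + 8/15z)/(1 − 7/15z).

Need |R(x)|<1, x<0.
x=-0.9: |R|=0.3662
R=−1: 1+8/15x = −1+7/15x ⇒ -1/15x=2 ⇒ x=2/(-1/15)=-30.0000
Confirm numerically:
  x=-29.546: |R|=0.99795 <1
  x=-26.276: |R|=0.98128 <1
  x=-20.371: |R|=0.93890 <1
  x=-30.579: |R|=1.00253 >1
  x=-30.375: |R|=1.00165 >1
So |R|<1 on (-30.0000, 0).

z∈(-30.0000,0).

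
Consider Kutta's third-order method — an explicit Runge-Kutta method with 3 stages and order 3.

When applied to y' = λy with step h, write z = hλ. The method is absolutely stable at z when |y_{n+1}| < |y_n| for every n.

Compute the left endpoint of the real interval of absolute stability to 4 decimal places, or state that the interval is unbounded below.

left endpoint -2.5127.

Set f=λy, z=hλ:
  order 3, 3-stage ⇒ R(z)=1+z+z^2/2+z^3/6
  (e.g. R(-0.3)=0.74050, |R|=0.74050)

Boundary: |R(x)|=1, x<0.
x=-0.3: |R|=0.7405
|R(-2.37)|=0.7802 |R(-1.73)|=0.0965 |R(-1.59)|=0.0041
Bisect:
  x_lo=-3.0767 |R|=2.1977  x_hi=-0.1899 |R|=0.8270
  mid=-1.63330 |R|=0.02565 →hi
  mid=-2.35500 |R|=0.75881 →hi
  mid=-2.71585 |R|=1.36655 →lo
  mid=-2.53543 |R|=1.03768 →lo
  mid=-2.44521 |R|=0.89236 →hi
  mid=-2.49032 |R|=0.96351 →hi
  mid=-2.51287 |R|=1.00021 →lo
  mid=-2.50160 |R|=0.98176 →hi
  ...
  [-2.51287,-2.51270] ⇒ x*=-2.5127
Interval (-2.5127, 0).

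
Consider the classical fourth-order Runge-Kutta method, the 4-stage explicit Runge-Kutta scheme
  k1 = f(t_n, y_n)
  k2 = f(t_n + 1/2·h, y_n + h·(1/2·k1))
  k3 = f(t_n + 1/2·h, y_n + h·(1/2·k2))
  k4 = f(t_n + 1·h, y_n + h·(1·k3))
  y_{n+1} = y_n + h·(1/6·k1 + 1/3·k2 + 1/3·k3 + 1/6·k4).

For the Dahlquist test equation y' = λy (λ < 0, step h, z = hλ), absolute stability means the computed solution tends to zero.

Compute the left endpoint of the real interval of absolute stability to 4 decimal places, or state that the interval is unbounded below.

With y'=λy (z=hλ):
  order 4, 4-stage ⇒ R(z)=1+z+z^2/2+z^3/6+z^4/24
  (e.g. R(-1.32)=0.29437, |R|=0.29437)

Boundary: |R(x)|=1, x<0.
x=-1.32: |R|=0.2944
|R(-3.17)|=1.7528 |R(-2.91)|=1.2049 |R(-1.61)|=0.2705
Bisect:
  x_lo=-3.5516 |R|=2.9182  x_hi=-0.1352 |R|=0.8736
  mid=-1.84337 |R|=0.29277 →hi
  mid=-2.69747 |R|=0.87547 →hi
  mid=-3.12452 |R|=1.64408 →lo
  mid=-2.91100 |R|=1.20667 →lo
  mid=-2.80424 |R|=1.02894 →lo
  mid=-2.75085 |R|=0.94931 →hi
  mid=-2.77754 |R|=0.98838 →hi
  mid=-2.79089 |R|=1.00847 →lo
  mid=-2.78422 |R|=0.99838 →hi
  ...
  [-2.78547,-2.78526] ⇒ x*=-2.7853
Interval (-2.7853, 0).

left endpoint -2.7853.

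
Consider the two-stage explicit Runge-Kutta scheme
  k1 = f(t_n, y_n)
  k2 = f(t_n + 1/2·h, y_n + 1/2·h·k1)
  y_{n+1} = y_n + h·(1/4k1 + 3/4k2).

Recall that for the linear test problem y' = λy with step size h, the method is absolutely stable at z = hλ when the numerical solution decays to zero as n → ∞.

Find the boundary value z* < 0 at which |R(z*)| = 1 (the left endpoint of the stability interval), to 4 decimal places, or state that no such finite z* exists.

left endpoint -2.6667.

With y'=λy (z=hλ):
  k1=λy_n ⇒ h·k1=z·y_n;  k2=λ(1+1/2z)y_n ⇒ h·k2=z(1+1/2z)y_n
  y_{n+1}/y_n = 1 + 1/4z + 3/4z(1+1/2z) = 1 + z + 3/8z²
  R(z) = 1 + z + 3/8z².

Need |R(x)|<1, x<0.
x=-1.51: |R|=0.3450
R=1: x+3/8x²=0 ⇒ x=−8/3=-2.6667; min R=1−1/(4·3/8)=0.3333>−1
Confirm numerically:
  x=-2.602: |R|=0.93690 <1
  x=-2.037: |R|=0.51901 <1
  x=-1.221: |R|=0.33807 <1
  x=-1.144: |R|=0.34678 <1
  x=-3.249: |R|=1.70950 >1
  x=-2.852: |R|=1.19821 >1
  x=-2.699: |R|=1.03273 >1
Interval (-2.6667, 0).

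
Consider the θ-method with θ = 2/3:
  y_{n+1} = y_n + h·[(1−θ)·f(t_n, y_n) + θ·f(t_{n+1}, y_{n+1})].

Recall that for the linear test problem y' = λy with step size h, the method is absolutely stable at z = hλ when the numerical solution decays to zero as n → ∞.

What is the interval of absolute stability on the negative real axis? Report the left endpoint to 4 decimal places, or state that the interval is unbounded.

With y'=λy (z=hλ):
  y_{n+1} = y_n + z·[1/3·y_n + 2/3·y_{n+1}] ⇒ (1 − 2/3z)y_{n+1} = (1 + 1/3z)y_n
  so R(z) = (1 + 1/3z)/(1 − 2/3z).

Need |R(x)|<1, x<0.
x=-1.18: |R|=0.3396
x=-2: |R|=0.1429
x=-10: |R|=0.3043
x=-100: |R|=0.4778
θ=2/3≥1/2 ⇒ |1+1/3x|<|1−2/3x| ∀x<0 ⇒ unbounded interval.

unbounded; (−∞, 0).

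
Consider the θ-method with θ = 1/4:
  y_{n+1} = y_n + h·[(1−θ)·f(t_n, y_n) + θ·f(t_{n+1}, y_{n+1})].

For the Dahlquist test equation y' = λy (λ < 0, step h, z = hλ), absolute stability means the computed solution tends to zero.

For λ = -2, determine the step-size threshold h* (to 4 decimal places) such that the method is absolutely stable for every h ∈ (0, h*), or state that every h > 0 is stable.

Set f=λy, z=hλ:
  y_{n+1} = y_n + z·[3/4·y_n + 1/4·y_{n+1}] ⇒ (1 − 1/4z)y_{n+1} = (1 + 3/4z)y_n
  R(z) = (1 + 3/4z)/(1 − 1/4z).

Boundary: |R(x)|=1, x<0.
x=-1.78: |R|=0.2318
R=−1: 1+3/4x = −1+1/4x ⇒ -1/2x=2 ⇒ x=2/(-1/2)=-4.0000
Confirm numerically:
  x=-3.775: |R|=0.94212 <1
  x=-3.175: |R|=0.77003 <1
  x=-2.022: |R|=0.34308 <1
  x=-4.526: |R|=1.12339 >1
  x=-4.514: |R|=1.12074 >1
  x=-4.344: |R|=1.08245 >1
So |R|<1 on (-4.0000, 0).

(-4.0000,0); λ=-2 ⇒ h* = (4)/2 = 2.0000.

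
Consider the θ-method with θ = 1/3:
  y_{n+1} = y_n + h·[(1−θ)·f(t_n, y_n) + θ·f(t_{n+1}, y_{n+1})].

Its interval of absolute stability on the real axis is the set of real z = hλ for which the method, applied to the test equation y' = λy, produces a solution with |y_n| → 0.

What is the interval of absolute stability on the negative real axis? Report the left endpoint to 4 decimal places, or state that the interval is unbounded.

Test eqn y'=λy, z=hλ:
  y_{n+1} = y_n + z·[2/3·y_n + 1/3·y_{n+1}] ⇒ (1 − 1/3z)y_{n+1} = (1 + 2/3z)y_n
  so R(z) = (1 + 2/3z)/(1 − 1/3z).

Solve |R(x)|<1 on ℝ⁻.
x=-1.49: |R|=0.0045
R=−1: 1+2/3x = −1+1/3x ⇒ -1/3x=2 ⇒ x=2/(-1/3)=-6.0000
Confirm numerically:
  x=-5.481: |R|=0.93880 <1
  x=-5.418: |R|=0.93086 <1
  x=-2.582: |R|=0.38767 <1
  x=-2.567: |R|=0.38333 <1
  x=-6.414: |R|=1.04398 >1
  x=-6.097: |R|=1.01066 >1
Interval (-6.0000, 0).

z∈(-6.0000,0).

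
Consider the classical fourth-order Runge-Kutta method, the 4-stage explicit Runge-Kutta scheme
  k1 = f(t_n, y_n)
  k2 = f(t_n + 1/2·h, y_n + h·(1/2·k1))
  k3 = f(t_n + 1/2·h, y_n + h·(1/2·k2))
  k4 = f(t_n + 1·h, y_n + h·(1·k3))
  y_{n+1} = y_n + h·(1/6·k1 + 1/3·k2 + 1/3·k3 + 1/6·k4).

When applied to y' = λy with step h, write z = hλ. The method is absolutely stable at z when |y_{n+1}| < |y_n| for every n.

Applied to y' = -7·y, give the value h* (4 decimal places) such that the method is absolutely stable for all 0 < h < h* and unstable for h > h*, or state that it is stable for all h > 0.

Set f=λy, z=hλ:
  order 4, 4-stage ⇒ R(z)=1+z+z^2/2+z^3/6+z^4/24
  (e.g. R(-0.46)=0.63144, |R|=0.63144)

Find x<0 with |R(x)|<1.
x=-0.46: |R|=0.6314
|R(-3.08)|=1.5432 |R(-1.71)|=0.2749
Bisect:
  x_lo=-3.4107 |R|=2.4317  x_hi=-0.2015 |R|=0.8175
  mid=-1.80614 |R|=0.28635 →hi
  mid=-2.60844 |R|=0.76450 →hi
  mid=-3.00959 |R|=1.39430 →lo
  mid=-2.80902 |R|=1.03636 →lo
  mid=-2.70873 |R|=0.89057 →hi
  mid=-2.75887 |R|=0.96089 →hi
  mid=-2.78395 |R|=0.99797 →hi
  mid=-2.79648 |R|=1.01700 →lo
  ...
  [-2.78532,-2.78512] ⇒ x*=-2.7853
Stable set (-2.7853, 0).

(-2.7853,0); λ=-7 ⇒ h* = 0.3979.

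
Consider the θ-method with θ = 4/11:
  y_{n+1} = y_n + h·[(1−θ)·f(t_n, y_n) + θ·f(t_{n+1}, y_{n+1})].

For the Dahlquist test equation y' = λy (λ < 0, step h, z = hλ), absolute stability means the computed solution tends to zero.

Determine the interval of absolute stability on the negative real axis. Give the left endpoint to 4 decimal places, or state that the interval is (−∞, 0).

Test eqn y'=λy, z=hλ:
  y_{n+1} = y_n + z·[7/11·y_n + 4/11·y_{n+1}] ⇒ (1 − 4/11z)y_{n+1} = (1 + 7/11z)y_n
  so R(z) = (1 + 7/11z)/(1 − 4/11z).

Find x<0 with |R(x)|<1.
x=-1.01: |R|=0.2613
R=−1: 1+7/11x = −1+4/11x ⇒ -3/11x=2 ⇒ x=2/(-3/11)=-7.3333
Confirm numerically:
  x=-5.777: |R|=0.86311 <1
  x=-5.744: |R|=0.85967 <1
  x=-5.626: |R|=0.84712 <1
  x=-3.480: |R|=0.53612 <1
  x=-7.928: |R|=1.04177 >1
  x=-7.874: |R|=1.03817 >1
  x=-7.618: |R|=1.02059 >1
Interval (-7.3333, 0).

z∈(-7.3333,0).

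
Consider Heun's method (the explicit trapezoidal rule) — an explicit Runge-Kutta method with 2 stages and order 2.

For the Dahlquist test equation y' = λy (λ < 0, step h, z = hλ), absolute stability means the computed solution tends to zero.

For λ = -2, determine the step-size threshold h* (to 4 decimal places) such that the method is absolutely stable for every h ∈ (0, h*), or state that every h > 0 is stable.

(-2.0000,0); λ=-2 ⇒ h* = 1.0000.

On y'=λy, z=hλ:
  order 2, 2-stage ⇒ R(z)=1+z+z^2/2
  (e.g. R(-1.74)=0.77380, |R|=0.77380)

Find x<0 with |R(x)|<1.
x=-1.74: |R|=0.7738
|R(-1.33)|=0.5544 |R(-1.31)|=0.5481 |R(-0.69)|=0.5481
Bisect:
  x_lo=-2.3794 |R|=1.4514  x_hi=-0.3998 |R|=0.6801
  mid=-1.38961 |R|=0.57590 →hi
  mid=-1.88450 |R|=0.89117 →hi
  mid=-2.13195 |R|=1.14066 →lo
  mid=-2.00823 |R|=1.00826 →lo
  mid=-1.94637 |R|=0.94780 →hi
  mid=-1.97730 |R|=0.97756 →hi
  mid=-1.99276 |R|=0.99279 →hi
  mid=-2.00050 |R|=1.00050 →lo
  mid=-1.99663 |R|=0.99663 →hi
  mid=-1.99856 |R|=0.99856 →hi
  ...
  [-2.00001,-1.99989] ⇒ x*=-2.0000
Stable set (-2.0000, 0).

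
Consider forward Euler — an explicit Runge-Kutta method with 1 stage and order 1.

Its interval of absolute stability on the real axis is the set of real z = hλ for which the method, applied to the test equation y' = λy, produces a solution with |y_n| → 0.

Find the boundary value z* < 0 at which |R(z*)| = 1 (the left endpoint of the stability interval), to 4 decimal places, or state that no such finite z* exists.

z* = -2.0000.

With y'=λy (z=hλ):
  order 1, 1-stage ⇒ R(z)=1+z
  (e.g. R(-0.95)=0.05000, |R|=0.05000)

Boundary: |R(x)|=1, x<0.
x=-0.95: |R|=0.0500
|R(-0.62)|=0.3800 |R(-0.6)|=0.4000 |R(-0.58)|=0.4200
Bisect:
  x_lo=-2.8390 |R|=1.8390  x_hi=-0.2173 |R|=0.7827
  mid=-1.52815 |R|=0.52815 →hi
  mid=-2.18358 |R|=1.18358 →lo
  mid=-1.85586 |R|=0.85586 →hi
  mid=-2.01972 |R|=1.01972 →lo
  mid=-1.93779 |R|=0.93779 →hi
  mid=-1.97876 |R|=0.97876 →hi
  mid=-1.99924 |R|=0.99924 →hi
  mid=-2.00948 |R|=1.00948 →lo
  mid=-2.00436 |R|=1.00436 →lo
  ...
  [-2.00004,-1.99988] ⇒ x*=-2.0000
Interval (-2.0000, 0).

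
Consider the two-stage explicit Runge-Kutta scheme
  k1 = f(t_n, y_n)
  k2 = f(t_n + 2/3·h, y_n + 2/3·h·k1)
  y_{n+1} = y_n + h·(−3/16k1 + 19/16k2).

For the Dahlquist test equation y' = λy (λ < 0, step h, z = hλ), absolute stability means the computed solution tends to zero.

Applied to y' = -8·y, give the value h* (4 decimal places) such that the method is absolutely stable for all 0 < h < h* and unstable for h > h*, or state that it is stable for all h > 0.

On y'=λy, z=hλ:
  k1=λy_n ⇒ h·k1=z·y_n;  k2=λ(1+2/3z)y_n ⇒ h·k2=z(1+2/3z)y_n
  y_{n+1}/y_n = 1 − 3/16z + 19/16z(1+2/3z) = 1 + z + 19/24z²
  R(z) = 1 + z + 19/24z².

Solve |R(x)|<1 on ℝ⁻.
x=-1.33: |R|=1.0704
R=1: x+19/24x²=0 ⇒ x=−24/19=-1.2632; min R=1−1/(4·19/24)=0.6842>−1
Confirm numerically:
  x=-1.242: |R|=0.97920 <1
  x=-1.218: |R|=0.95646 <1
  x=-0.804: |R|=0.70775 <1
  x=-0.652: |R|=0.68454 <1
  x=-1.331: |R|=1.07149 >1
  x=-1.327: |R|=1.06707 >1
So |R|<1 on (-1.2632, 0).

(-1.2632,0); λ=-8 ⇒ h* = (24/19)/8 = 0.1579.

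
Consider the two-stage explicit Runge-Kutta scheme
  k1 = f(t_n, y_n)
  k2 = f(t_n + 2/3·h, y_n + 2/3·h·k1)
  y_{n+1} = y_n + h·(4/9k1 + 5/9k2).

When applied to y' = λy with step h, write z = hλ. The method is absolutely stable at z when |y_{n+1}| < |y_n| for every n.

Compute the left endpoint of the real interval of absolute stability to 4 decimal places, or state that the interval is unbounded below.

Test eqn y'=λy, z=hλ:
  k1=λy_n ⇒ h·k1=z·y_n;  k2=λ(1+2/3z)y_n ⇒ h·k2=z(1+2/3z)y_n
  y_{n+1}/y_n = 1 + 4/9z + 5/9z(1+2/3z) = 1 + z + 10/27z²
  Hence R(z) = 1 + z + 10/27z².

Find x<0 with |R(x)|<1.
x=-1.11: |R|=0.3463
R=1: x+10/27x²=0 ⇒ x=−27/10=-2.7000; min R=1−1/(4·10/27)=0.3250>−1
Confirm numerically:
  x=-2.368: |R|=0.70882 <1
  x=-2.073: |R|=0.51860 <1
  x=-1.954: |R|=0.46012 <1
  x=-3.153: |R|=1.52900 >1
  x=-3.104: |R|=1.46445 >1
So |R|<1 on (-2.7000, 0).

z* = -2.7000.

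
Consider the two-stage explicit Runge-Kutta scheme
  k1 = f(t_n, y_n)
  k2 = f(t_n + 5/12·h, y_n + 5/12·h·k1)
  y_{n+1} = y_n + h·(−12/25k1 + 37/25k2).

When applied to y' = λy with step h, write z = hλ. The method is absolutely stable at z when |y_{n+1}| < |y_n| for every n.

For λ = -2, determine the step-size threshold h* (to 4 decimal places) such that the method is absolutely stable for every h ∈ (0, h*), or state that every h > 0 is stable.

Set f=λy, z=hλ:
  k1=λy_n ⇒ h·k1=z·y_n;  k2=λ(1+5/12z)y_n ⇒ h·k2=z(1+5/12z)y_n
  y_{n+1}/y_n = 1 − 12/25z + 37/25z(1+5/12z) = 1 + z + 37/60z²
  ⇒ R(z) = 1 + z + 37/60z².

Need |R(x)|<1, x<0.
x=-0.75: |R|=0.5969
R=1: x+37/60x²=0 ⇒ x=−60/37=-1.6216; min R=1−1/(4·37/60)=0.5946>−1
Confirm numerically:
  x=-1.593: |R|=0.97188 <1
  x=-1.357: |R|=0.77856 <1
  x=-0.979: |R|=0.61204 <1
  x=-0.652: |R|=0.61015 <1
  x=-2.046: |R|=1.53544 >1
  x=-1.804: |R|=1.20289 >1
Interval (-1.6216, 0).

(-1.6216,0); λ=-2 ⇒ h* = (60/37)/2 = 0.8108.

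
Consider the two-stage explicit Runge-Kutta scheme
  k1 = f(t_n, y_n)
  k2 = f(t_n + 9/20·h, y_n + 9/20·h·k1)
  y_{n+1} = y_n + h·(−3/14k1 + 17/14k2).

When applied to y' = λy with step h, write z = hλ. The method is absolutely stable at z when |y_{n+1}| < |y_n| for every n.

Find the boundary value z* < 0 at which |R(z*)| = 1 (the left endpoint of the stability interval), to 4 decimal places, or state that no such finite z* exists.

left endpoint -1.8301.

On y'=λy, z=hλ:
  k1=λy_n ⇒ h·k1=z·y_n;  k2=λ(1+9/20z)y_n ⇒ h·k2=z(1+9/20z)y_n
  y_{n+1}/y_n = 1 − 3/14z + 17/14z(1+9/20z) = 1 + z + 153/280z²
  R(z) = 1 + z + 153/280z².

Boundary: |R(x)|=1, x<0.
x=-1.36: |R|=0.6507
R=1: x+153/280x²=0 ⇒ x=−280/153=-1.8301; min R=1−1/(4·153/280)=0.5425>−1
Confirm numerically:
  x=-0.978: |R|=0.54465 <1
  x=-0.863: |R|=0.54396 <1
  x=-0.832: |R|=0.54625 <1
  x=-2.379: |R|=1.71359 >1
  x=-2.311: |R|=1.60732 >1
Interval (-1.8301, 0).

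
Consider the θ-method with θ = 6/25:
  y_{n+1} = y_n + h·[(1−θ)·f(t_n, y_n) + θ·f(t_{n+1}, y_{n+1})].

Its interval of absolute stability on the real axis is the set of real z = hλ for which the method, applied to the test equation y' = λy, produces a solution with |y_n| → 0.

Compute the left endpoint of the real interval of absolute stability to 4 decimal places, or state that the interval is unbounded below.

left endpoint -3.8462.

On y'=λy, z=hλ:
  y_{n+1} = y_n + z·[19/25·y_n + 6/25·y_{n+1}] ⇒ (1 − 6/25z)y_{n+1} = (1 + 19/25z)y_n
  R(z) = (1 + 19/25z)/(1 − 6/25z).

Solve |R(x)|<1 on ℝ⁻.
x=-1.02: |R|=0.1806
R=−1: 1+19/25x = −1+6/25x ⇒ -13/25x=2 ⇒ x=2/(-13/25)=-3.8462
Confirm numerically:
  x=-3.150: |R|=0.79385 <1
  x=-2.953: |R|=0.72819 <1
  x=-2.578: |R|=0.59262 <1
  x=-4.222: |R|=1.09708 >1
  x=-3.947: |R|=1.02693 >1
  x=-3.922: |R|=1.02032 >1
So |R|<1 on (-3.8462, 0).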